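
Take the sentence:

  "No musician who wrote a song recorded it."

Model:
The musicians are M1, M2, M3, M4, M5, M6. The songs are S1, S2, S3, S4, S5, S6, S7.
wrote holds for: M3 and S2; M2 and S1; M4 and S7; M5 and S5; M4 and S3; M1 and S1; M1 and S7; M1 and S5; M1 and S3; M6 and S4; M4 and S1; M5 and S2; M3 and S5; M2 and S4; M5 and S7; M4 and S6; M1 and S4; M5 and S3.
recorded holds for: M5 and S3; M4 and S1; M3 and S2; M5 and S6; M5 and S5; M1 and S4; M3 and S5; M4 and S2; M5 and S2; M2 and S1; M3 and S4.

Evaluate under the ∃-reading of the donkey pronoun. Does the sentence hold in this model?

"it" takes "a song" as antecedent — a donkey pronoun bound across the clause boundary.
Truth condition: for no (m,s) with wrote(m,s) does recorded(m,s) hold.
Restrictor pairs — does the scope hold? (M1,S1):fails  (M1,S3):fails  (M1,S4):holds  (M1,S5):fails  (M1,S7):fails  (M2,S1):holds  (M2,S4):fails  (M3,S2):holds  (M3,S5):holds  (M4,S1):holds  (M4,S3):fails  (M4,S6):fails  (M4,S7):fails  (M5,S2):holds  (M5,S3):holds  (M5,S5):holds  (M5,S7):fails  (M6,S4):fails
Scope holds for 8 pair(s), so the sentence is false.

False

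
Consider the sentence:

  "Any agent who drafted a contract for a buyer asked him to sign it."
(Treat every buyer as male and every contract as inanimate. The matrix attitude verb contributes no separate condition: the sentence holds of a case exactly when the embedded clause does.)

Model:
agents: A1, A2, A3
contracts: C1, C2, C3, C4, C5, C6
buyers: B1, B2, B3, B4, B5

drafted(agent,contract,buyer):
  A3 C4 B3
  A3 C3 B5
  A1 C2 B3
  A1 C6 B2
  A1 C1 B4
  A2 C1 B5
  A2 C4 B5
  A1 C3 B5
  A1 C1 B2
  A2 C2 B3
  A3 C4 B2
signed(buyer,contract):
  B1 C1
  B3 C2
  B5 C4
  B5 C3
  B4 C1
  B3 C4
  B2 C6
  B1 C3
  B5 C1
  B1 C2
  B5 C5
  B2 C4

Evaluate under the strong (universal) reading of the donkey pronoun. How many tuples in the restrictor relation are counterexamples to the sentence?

"him" takes "a buyer" as antecedent and "it" takes "a contract"; both are donkey pronouns co-varying with the restrictor.
Strong reading: for every (a,c,b) with drafted(a,c,b), signed(b,c).
Restrictor triples: (A1,C1,B2)→signed(B2,C1) ✗  (A1,C1,B4)→signed(B4,C1) ✓  (A1,C2,B3)→signed(B3,C2) ✓  (A1,C3,B5)→signed(B5,C3) ✓  (A1,C6,B2)→signed(B2,C6) ✓  (A2,C1,B5)→signed(B5,C1) ✓  (A2,C2,B3)→signed(B3,C2) ✓  (A2,C4,B5)→signed(B5,C4) ✓  (A3,C3,B5)→signed(B5,C3) ✓  (A3,C4,B2)→signed(B2,C4) ✓  (A3,C4,B3)→signed(B3,C4) ✓
Counterexamples (restrictor triples failing the scope): 1.

1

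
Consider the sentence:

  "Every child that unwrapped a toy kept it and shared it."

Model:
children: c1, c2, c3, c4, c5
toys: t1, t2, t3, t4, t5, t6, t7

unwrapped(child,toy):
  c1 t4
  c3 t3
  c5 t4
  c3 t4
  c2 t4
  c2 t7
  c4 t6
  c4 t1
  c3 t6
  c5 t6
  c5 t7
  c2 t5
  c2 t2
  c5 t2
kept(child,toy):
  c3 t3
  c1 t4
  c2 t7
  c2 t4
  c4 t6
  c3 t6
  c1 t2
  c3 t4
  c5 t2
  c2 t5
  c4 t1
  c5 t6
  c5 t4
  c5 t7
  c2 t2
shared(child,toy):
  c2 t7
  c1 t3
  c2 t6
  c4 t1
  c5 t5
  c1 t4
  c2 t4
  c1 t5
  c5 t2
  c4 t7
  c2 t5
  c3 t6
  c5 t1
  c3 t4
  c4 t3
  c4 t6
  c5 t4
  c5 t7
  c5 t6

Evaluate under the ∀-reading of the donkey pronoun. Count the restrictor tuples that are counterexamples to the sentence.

2

"it" takes "a toy" as antecedent — a donkey pronoun bound across the clause boundary.
Strong reading: for every (c,t) with unwrapped(c,t), kept(c,t) ∧ shared(c,t).
Restrictor pairs: (c1,t4) ✓  (c2,t2) ✗  (c2,t4) ✓  (c2,t5) ✓  (c2,t7) ✓  (c3,t3) ✗  (c3,t4) ✓  (c3,t6) ✓  (c4,t1) ✓  (c4,t6) ✓  (c5,t2) ✓  (c5,t4) ✓  (c5,t6) ✓  (c5,t7) ✓
Counterexamples (restrictor pairs failing the scope): 2.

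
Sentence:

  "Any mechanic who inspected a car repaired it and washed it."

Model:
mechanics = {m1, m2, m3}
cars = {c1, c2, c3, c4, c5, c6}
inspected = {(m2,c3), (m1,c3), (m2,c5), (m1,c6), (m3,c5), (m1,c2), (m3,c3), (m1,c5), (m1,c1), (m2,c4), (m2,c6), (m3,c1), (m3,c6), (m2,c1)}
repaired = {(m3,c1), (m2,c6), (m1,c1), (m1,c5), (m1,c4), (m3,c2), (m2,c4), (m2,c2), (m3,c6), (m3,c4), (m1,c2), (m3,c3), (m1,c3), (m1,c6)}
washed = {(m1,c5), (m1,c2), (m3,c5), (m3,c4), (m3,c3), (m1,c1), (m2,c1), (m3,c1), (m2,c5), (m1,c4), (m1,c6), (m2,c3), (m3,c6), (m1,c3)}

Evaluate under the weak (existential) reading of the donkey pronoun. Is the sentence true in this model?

False

"it" takes "a car" as antecedent — a donkey pronoun bound across the clause boundary.
Weak reading: every mechanic m with some inspected-car has at least one inspected-car c such that repaired(m,c) ∧ washed(m,c).
Per mechanic: m1:✓  m2:✗  m3:✓
m2 has no witness among its inspected-cars.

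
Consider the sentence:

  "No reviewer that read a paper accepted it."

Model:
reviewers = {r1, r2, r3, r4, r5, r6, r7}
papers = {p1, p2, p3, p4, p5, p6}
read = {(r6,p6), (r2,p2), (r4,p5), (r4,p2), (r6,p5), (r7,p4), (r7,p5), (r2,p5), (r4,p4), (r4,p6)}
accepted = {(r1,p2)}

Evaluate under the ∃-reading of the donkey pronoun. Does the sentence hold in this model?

"it" takes "a paper" as antecedent — a donkey pronoun bound across the clause boundary.
Truth condition: for no (r,p) with read(r,p) does accepted(r,p) hold.
Restrictor pairs — does the scope hold? (r2,p2):fails  (r2,p5):fails  (r4,p2):fails  (r4,p4):fails  (r4,p5):fails  (r4,p6):fails  (r6,p5):fails  (r6,p6):fails  (r7,p4):fails  (r7,p5):fails
Scope holds for no restrictor pair, so the sentence is true.

True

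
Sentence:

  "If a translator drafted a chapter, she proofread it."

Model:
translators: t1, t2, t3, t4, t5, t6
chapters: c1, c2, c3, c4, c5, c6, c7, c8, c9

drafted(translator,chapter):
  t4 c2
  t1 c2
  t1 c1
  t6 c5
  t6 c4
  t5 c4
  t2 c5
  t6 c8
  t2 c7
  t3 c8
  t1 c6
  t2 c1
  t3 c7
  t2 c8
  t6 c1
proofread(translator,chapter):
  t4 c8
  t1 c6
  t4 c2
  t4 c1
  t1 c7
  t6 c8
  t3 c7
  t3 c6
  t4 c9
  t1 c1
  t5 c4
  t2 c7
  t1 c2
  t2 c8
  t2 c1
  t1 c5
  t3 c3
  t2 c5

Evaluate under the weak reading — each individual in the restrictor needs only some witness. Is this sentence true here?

"it" takes "a chapter" as antecedent — a donkey pronoun bound across the clause boundary.
Weak reading: every translator t with some drafted-chapter has at least one drafted-chapter c such that proofread(t,c).
Per translator: t1:✓  t2:✓  t3:✓  t4:✓  t5:✓  t6:✓
Every translator in the restrictor has a witness.

True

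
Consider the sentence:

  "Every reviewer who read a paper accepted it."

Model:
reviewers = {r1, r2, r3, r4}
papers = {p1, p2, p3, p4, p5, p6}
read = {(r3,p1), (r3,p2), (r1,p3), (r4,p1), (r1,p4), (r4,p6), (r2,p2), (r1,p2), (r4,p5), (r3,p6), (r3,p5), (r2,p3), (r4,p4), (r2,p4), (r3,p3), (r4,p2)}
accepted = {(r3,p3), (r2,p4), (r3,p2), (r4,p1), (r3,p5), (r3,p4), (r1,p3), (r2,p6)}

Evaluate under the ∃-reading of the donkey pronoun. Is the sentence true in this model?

True

"it" takes "a paper" as antecedent — a donkey pronoun bound across the clause boundary.
Weak reading: every reviewer r with some read-paper has at least one read-paper p such that accepted(r,p).
Per reviewer: r1:✓  r2:✓  r3:✓  r4:✓
Every reviewer in the restrictor has a witness.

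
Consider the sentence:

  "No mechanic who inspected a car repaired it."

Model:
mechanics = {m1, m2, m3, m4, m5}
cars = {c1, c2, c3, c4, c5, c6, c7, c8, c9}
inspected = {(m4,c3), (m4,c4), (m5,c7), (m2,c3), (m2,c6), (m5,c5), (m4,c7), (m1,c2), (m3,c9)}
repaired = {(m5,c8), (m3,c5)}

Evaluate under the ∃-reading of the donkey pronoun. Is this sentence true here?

"it" takes "a car" as antecedent — a donkey pronoun bound across the clause boundary.
Truth condition: for no (m,c) with inspected(m,c) does repaired(m,c) hold.
Restrictor pairs — does the scope hold? (m1,c2):fails  (m2,c3):fails  (m2,c6):fails  (m3,c9):fails  (m4,c3):fails  (m4,c4):fails  (m4,c7):fails  (m5,c5):fails  (m5,c7):fails
Scope holds for no restrictor pair, so the sentence is true.

True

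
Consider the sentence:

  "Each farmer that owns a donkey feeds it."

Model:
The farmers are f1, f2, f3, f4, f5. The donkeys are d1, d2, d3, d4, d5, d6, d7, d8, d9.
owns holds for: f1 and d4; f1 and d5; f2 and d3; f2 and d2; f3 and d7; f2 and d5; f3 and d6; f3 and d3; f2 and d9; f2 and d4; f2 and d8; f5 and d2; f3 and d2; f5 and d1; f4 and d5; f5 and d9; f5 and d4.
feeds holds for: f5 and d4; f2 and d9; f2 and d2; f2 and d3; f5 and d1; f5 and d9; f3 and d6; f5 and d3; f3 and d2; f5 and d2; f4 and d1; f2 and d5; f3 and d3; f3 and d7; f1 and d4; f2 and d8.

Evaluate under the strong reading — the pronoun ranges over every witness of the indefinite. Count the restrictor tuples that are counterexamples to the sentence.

"it" takes "a donkey" as antecedent — a donkey pronoun bound across the clause boundary.
Strong reading: for every (f,d) with owns(f,d), feeds(f,d).
Restrictor pairs: (f1,d4) ✓  (f1,d5) ✗  (f2,d2) ✓  (f2,d3) ✓  (f2,d4) ✗  (f2,d5) ✓  (f2,d8) ✓  (f2,d9) ✓  (f3,d2) ✓  (f3,d3) ✓  (f3,d6) ✓  (f3,d7) ✓  (f4,d5) ✗  (f5,d1) ✓  (f5,d2) ✓  (f5,d4) ✓  (f5,d9) ✓
Counterexamples (restrictor pairs failing the scope): 3.

3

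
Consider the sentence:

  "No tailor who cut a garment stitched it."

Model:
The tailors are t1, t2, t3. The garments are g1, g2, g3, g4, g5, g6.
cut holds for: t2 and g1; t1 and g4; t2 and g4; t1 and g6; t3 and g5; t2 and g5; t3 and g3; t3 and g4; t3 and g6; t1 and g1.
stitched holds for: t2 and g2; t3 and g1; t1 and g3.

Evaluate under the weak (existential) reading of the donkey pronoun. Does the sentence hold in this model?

True

"it" takes "a garment" as antecedent — a donkey pronoun bound across the clause boundary.
Truth condition: for no (t,g) with cut(t,g) does stitched(t,g) hold.
Restrictor pairs — does the scope hold? (t1,g1):fails  (t1,g4):fails  (t1,g6):fails  (t2,g1):fails  (t2,g4):fails  (t2,g5):fails  (t3,g3):fails  (t3,g4):fails  (t3,g5):fails  (t3,g6):fails
Scope holds for no restrictor pair, so the sentence is true.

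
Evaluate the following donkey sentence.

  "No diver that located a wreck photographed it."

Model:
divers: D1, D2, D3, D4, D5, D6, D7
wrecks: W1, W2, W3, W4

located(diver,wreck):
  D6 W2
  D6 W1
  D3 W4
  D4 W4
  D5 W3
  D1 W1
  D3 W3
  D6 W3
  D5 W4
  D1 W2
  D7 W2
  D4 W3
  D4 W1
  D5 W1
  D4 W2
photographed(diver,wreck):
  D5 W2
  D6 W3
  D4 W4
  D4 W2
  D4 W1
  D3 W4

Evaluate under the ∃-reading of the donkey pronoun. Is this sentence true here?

"it" takes "a wreck" as antecedent — a donkey pronoun bound across the clause boundary.
Truth condition: for no (d,w) with located(d,w) does photographed(d,w) hold.
Restrictor pairs — does the scope hold? (D1,W1):fails  (D1,W2):fails  (D3,W3):fails  (D3,W4):holds  (D4,W1):holds  (D4,W2):holds  (D4,W3):fails  (D4,W4):holds  (D5,W1):fails  (D5,W3):fails  (D5,W4):fails  (D6,W1):fails  (D6,W2):fails  (D6,W3):holds  (D7,W2):fails
Scope holds for 5 pair(s), so the sentence is false.

False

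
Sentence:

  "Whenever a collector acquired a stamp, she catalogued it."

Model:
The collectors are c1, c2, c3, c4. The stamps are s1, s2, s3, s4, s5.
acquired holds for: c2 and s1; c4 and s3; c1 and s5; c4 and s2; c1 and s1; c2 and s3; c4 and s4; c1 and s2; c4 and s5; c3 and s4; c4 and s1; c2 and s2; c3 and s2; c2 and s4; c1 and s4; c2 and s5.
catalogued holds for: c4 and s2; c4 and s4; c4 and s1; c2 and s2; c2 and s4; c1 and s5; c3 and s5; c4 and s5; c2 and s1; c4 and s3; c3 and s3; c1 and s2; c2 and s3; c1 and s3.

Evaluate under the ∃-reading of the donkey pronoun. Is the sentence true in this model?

False

"it" takes "a stamp" as antecedent — a donkey pronoun bound across the clause boundary.
Weak reading: every collector c with some acquired-stamp has at least one acquired-stamp s such that catalogued(c,s).
Per collector: c1:✓  c2:✓  c3:✗  c4:✓
c3 has no witness among its acquired-stamps.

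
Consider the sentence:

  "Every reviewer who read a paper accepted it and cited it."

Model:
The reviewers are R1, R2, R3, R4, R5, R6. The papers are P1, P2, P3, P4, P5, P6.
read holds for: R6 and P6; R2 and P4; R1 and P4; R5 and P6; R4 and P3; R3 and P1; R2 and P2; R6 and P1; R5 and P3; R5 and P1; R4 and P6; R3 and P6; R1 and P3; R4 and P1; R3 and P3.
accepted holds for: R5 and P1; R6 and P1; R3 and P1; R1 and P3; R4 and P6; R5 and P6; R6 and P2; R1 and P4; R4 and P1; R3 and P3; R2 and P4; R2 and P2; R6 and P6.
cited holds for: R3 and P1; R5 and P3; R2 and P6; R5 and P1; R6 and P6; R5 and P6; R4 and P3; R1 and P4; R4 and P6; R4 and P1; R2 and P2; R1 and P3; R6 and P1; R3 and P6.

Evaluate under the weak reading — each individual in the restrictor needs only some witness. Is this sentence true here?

True

"it" takes "a paper" as antecedent — a donkey pronoun bound across the clause boundary.
Weak reading: every reviewer r with some read-paper has at least one read-paper p such that accepted(r,p) ∧ cited(r,p).
Per reviewer: R1:✓  R2:✓  R3:✓  R4:✓  R5:✓  R6:✓
Every reviewer in the restrictor has a witness.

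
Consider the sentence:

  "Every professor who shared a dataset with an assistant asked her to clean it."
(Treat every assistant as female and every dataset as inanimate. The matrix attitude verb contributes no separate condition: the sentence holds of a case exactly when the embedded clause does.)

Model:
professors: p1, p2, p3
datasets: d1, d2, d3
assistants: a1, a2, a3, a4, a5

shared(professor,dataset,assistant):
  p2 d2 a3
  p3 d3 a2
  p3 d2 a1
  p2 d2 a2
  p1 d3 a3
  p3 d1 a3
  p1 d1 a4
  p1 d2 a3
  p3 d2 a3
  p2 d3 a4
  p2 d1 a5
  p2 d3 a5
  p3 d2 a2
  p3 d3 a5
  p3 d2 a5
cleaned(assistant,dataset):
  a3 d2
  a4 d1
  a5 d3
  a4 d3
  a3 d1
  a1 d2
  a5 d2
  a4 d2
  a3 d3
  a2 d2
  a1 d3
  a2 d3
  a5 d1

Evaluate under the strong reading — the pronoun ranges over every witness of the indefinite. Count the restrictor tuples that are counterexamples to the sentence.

"her" takes "an assistant" as antecedent and "it" takes "a dataset"; both are donkey pronouns co-varying with the restrictor.
Strong reading: for every (p,d,a) with shared(p,d,a), cleaned(a,d).
Restrictor triples: (p1,d1,a4)→cleaned(a4,d1) ✓  (p1,d2,a3)→cleaned(a3,d2) ✓  (p1,d3,a3)→cleaned(a3,d3) ✓  (p2,d1,a5)→cleaned(a5,d1) ✓  (p2,d2,a2)→cleaned(a2,d2) ✓  (p2,d2,a3)→cleaned(a3,d2) ✓  (p2,d3,a4)→cleaned(a4,d3) ✓  (p2,d3,a5)→cleaned(a5,d3) ✓  (p3,d1,a3)→cleaned(a3,d1) ✓  (p3,d2,a1)→cleaned(a1,d2) ✓  (p3,d2,a2)→cleaned(a2,d2) ✓  (p3,d2,a3)→cleaned(a3,d2) ✓  (p3,d2,a5)→cleaned(a5,d2) ✓  (p3,d3,a2)→cleaned(a2,d3) ✓  (p3,d3,a5)→cleaned(a5,d3) ✓
Counterexamples (restrictor triples failing the scope): 0.

0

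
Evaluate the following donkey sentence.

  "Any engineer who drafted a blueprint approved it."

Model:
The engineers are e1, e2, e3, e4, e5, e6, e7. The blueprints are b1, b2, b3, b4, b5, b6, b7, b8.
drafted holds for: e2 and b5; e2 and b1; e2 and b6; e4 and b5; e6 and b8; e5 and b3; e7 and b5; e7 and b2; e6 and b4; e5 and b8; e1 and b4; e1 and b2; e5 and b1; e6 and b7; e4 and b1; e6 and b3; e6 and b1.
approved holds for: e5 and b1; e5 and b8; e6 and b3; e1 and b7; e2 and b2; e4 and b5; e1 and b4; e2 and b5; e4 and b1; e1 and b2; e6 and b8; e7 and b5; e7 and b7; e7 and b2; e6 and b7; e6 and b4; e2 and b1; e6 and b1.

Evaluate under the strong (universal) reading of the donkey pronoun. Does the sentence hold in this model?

"it" takes "a blueprint" as antecedent — a donkey pronoun bound across the clause boundary.
Strong reading: for every (e,b) with drafted(e,b), approved(e,b).
Restrictor pairs: (e1,b2) ✓  (e1,b4) ✓  (e2,b1) ✓  (e2,b5) ✓  (e2,b6) ✗  (e4,b1) ✓  (e4,b5) ✓  (e5,b1) ✓  (e5,b3) ✗  (e5,b8) ✓  (e6,b1) ✓  (e6,b3) ✓  (e6,b4) ✓  (e6,b7) ✓  (e6,b8) ✓  (e7,b2) ✓  (e7,b5) ✓
Counterexample: (e2,b6) is in drafted but fails the scope.

False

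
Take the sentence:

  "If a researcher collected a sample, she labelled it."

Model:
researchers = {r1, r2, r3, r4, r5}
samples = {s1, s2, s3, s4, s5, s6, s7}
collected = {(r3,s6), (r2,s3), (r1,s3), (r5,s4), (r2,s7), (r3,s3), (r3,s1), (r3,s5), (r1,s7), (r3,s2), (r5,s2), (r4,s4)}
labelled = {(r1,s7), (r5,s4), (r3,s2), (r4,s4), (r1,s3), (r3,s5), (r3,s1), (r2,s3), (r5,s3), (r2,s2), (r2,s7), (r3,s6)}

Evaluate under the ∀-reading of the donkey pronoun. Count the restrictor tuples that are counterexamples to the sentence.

"it" takes "a sample" as antecedent — a donkey pronoun bound across the clause boundary.
Strong reading: for every (r,s) with collected(r,s), labelled(r,s).
Restrictor pairs: (r1,s3) ✓  (r1,s7) ✓  (r2,s3) ✓  (r2,s7) ✓  (r3,s1) ✓  (r3,s2) ✓  (r3,s3) ✗  (r3,s5) ✓  (r3,s6) ✓  (r4,s4) ✓  (r5,s2) ✗  (r5,s4) ✓
Counterexamples (restrictor pairs failing the scope): 2.

2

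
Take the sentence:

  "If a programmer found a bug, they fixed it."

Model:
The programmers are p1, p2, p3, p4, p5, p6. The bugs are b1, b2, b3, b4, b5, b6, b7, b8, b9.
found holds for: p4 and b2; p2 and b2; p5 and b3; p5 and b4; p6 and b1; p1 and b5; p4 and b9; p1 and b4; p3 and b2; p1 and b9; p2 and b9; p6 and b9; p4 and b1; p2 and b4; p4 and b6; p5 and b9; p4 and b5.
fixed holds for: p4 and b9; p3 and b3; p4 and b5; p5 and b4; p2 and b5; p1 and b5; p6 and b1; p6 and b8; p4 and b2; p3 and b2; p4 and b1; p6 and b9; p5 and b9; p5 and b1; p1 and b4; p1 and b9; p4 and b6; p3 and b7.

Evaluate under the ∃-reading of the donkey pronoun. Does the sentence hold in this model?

False

"it" takes "a bug" as antecedent — a donkey pronoun bound across the clause boundary.
Weak reading: every programmer p with some found-bug has at least one found-bug b such that fixed(p,b).
Per programmer: p1:✓  p2:✗  p3:✓  p4:✓  p5:✓  p6:✓
p2 has no witness among its found-bugs.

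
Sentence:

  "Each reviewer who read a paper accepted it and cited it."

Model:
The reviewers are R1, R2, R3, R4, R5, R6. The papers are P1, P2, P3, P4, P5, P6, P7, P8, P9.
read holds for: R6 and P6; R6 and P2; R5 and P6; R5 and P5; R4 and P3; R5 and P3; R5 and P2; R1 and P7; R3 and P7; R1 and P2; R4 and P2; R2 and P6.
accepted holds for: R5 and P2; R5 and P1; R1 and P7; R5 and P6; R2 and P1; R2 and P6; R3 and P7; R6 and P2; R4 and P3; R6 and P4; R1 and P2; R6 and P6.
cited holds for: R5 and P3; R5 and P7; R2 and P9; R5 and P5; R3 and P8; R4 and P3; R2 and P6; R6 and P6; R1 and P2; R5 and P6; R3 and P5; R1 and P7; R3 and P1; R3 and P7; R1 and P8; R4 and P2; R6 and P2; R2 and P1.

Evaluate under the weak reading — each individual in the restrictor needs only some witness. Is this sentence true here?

True

"it" takes "a paper" as antecedent — a donkey pronoun bound across the clause boundary.
Weak reading: every reviewer r with some read-paper has at least one read-paper p such that accepted(r,p) ∧ cited(r,p).
Per reviewer: R1:✓  R2:✓  R3:✓  R4:✓  R5:✓  R6:✓
Every reviewer in the restrictor has a witness.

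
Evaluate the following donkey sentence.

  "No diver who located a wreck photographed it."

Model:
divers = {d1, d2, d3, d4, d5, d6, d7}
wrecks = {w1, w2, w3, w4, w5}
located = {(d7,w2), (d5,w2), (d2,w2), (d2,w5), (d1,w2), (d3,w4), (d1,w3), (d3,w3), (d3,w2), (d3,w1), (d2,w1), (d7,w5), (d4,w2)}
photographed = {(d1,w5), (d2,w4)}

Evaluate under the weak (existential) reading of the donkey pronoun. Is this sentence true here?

True

"it" takes "a wreck" as antecedent — a donkey pronoun bound across the clause boundary.
Truth condition: for no (d,w) with located(d,w) does photographed(d,w) hold.
Restrictor pairs — does the scope hold? (d1,w2):fails  (d1,w3):fails  (d2,w1):fails  (d2,w2):fails  (d2,w5):fails  (d3,w1):fails  (d3,w2):fails  (d3,w3):fails  (d3,w4):fails  (d4,w2):fails  (d5,w2):fails  (d7,w2):fails  (d7,w5):fails
Scope holds for no restrictor pair, so the sentence is true.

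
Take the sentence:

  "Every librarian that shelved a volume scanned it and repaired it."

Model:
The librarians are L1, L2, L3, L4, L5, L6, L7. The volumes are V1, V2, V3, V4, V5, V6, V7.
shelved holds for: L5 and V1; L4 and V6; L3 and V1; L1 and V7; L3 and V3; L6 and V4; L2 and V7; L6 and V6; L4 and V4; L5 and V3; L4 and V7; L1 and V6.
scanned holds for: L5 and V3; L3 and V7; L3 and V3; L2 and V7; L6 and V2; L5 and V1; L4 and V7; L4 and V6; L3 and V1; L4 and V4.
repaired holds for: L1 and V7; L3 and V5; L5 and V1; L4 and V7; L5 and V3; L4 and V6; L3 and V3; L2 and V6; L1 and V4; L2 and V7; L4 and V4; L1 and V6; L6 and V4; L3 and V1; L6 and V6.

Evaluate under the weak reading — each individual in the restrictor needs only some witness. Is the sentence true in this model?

"it" takes "a volume" as antecedent — a donkey pronoun bound across the clause boundary.
Weak reading: every librarian l with some shelved-volume has at least one shelved-volume v such that scanned(l,v) ∧ repaired(l,v).
Per librarian: L1:✗  L2:✓  L3:✓  L4:✓  L5:✓  L6:✗
L1 has no witness among its shelved-volumes.

False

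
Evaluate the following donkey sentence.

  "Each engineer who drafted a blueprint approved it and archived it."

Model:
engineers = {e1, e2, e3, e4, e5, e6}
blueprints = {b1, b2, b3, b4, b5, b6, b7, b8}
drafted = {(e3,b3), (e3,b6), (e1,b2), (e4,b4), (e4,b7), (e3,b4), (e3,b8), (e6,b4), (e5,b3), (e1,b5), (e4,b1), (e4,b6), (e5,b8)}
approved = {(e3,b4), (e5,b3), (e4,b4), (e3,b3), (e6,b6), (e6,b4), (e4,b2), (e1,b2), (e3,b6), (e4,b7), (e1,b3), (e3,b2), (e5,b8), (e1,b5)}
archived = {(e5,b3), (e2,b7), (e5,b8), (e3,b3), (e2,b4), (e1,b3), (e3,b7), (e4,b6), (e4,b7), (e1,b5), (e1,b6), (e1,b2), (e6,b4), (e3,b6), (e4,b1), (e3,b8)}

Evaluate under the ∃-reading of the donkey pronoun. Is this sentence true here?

True

"it" takes "a blueprint" as antecedent — a donkey pronoun bound across the clause boundary.
Weak reading: every engineer e with some drafted-blueprint has at least one drafted-blueprint b such that approved(e,b) ∧ archived(e,b).
Per engineer: e1:✓  e3:✓  e4:✓  e5:✓  e6:✓
Every engineer in the restrictor has a witness.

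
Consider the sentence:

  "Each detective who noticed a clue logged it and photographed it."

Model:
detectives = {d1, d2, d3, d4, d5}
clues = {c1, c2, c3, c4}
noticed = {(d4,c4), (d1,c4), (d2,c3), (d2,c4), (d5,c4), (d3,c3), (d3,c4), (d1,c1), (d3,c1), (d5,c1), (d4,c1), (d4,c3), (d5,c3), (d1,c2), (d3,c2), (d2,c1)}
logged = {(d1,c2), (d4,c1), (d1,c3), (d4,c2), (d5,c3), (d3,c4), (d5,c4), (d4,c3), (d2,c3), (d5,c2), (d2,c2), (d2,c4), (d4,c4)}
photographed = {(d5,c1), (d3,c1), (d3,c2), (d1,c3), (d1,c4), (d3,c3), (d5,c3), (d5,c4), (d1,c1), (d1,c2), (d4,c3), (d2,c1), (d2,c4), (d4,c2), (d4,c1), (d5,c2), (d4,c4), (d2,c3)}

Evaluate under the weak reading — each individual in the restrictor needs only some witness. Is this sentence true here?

False

"it" takes "a clue" as antecedent — a donkey pronoun bound across the clause boundary.
Weak reading: every detective d with some noticed-clue has at least one noticed-clue c such that logged(d,c) ∧ photographed(d,c).
Per detective: d1:✓  d2:✓  d3:✗  d4:✓  d5:✓
d3 has no witness among its noticed-clues.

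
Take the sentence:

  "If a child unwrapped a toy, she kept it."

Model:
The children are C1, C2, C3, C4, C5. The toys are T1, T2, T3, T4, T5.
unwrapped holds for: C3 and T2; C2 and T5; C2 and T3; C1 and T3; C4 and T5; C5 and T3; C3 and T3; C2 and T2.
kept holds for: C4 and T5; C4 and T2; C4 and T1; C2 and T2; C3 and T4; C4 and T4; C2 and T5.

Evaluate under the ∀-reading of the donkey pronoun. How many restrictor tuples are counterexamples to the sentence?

5

"it" takes "a toy" as antecedent — a donkey pronoun bound across the clause boundary.
Strong reading: for every (c,t) with unwrapped(c,t), kept(c,t).
Restrictor pairs: (C1,T3) ✗  (C2,T2) ✓  (C2,T3) ✗  (C2,T5) ✓  (C3,T2) ✗  (C3,T3) ✗  (C4,T5) ✓  (C5,T3) ✗
Counterexamples (restrictor pairs failing the scope): 5.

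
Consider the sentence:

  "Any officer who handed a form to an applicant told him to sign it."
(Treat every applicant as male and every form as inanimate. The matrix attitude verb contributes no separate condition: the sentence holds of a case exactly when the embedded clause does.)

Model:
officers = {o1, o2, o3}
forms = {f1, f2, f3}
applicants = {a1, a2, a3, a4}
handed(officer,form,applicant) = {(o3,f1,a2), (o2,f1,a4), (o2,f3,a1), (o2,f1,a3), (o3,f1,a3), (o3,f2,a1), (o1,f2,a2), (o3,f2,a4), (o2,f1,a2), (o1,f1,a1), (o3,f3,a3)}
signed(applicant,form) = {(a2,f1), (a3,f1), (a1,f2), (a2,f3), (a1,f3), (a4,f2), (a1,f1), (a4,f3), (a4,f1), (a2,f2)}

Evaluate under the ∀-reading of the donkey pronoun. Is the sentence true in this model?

False

"him" takes "an applicant" as antecedent and "it" takes "a form"; both are donkey pronouns co-varying with the restrictor.
Strong reading: for every (o,f,a) with handed(o,f,a), signed(a,f).
Restrictor triples: (o1,f1,a1)→signed(a1,f1) ✓  (o1,f2,a2)→signed(a2,f2) ✓  (o2,f1,a2)→signed(a2,f1) ✓  (o2,f1,a3)→signed(a3,f1) ✓  (o2,f1,a4)→signed(a4,f1) ✓  (o2,f3,a1)→signed(a1,f3) ✓  (o3,f1,a2)→signed(a2,f1) ✓  (o3,f1,a3)→signed(a3,f1) ✓  (o3,f2,a1)→signed(a1,f2) ✓  (o3,f2,a4)→signed(a4,f2) ✓  (o3,f3,a3)→signed(a3,f3) ✗
Counterexample: (o3,f3,a3) — signed(a3,f3) does not hold.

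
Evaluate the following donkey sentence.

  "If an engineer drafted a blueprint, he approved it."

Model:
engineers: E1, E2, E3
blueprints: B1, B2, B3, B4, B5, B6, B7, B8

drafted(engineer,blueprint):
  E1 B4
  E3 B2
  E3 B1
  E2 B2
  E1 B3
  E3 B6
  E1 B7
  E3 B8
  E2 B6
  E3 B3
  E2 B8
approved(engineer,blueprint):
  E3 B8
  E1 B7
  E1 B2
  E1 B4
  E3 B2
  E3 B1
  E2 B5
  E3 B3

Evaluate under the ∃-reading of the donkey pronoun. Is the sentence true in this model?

False

"it" takes "a blueprint" as antecedent — a donkey pronoun bound across the clause boundary.
Weak reading: every engineer e with some drafted-blueprint has at least one drafted-blueprint b such that approved(e,b).
Per engineer: E1:✓  E2:✗  E3:✓
E2 has no witness among its drafted-blueprints.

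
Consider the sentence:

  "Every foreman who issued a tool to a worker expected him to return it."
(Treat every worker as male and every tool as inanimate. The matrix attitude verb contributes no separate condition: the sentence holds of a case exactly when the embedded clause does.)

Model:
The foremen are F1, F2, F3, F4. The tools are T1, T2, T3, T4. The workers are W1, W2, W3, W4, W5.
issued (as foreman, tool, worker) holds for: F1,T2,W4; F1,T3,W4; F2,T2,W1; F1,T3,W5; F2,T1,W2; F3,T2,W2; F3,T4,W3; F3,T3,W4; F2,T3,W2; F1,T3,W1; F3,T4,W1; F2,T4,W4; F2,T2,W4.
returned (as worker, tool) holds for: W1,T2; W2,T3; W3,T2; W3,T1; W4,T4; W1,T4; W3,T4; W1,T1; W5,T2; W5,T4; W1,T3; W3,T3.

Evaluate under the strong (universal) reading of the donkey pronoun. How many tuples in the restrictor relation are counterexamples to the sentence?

"him" takes "a worker" as antecedent and "it" takes "a tool"; both are donkey pronouns co-varying with the restrictor.
Strong reading: for every (f,t,w) with issued(f,t,w), returned(w,t).
Restrictor triples: (F1,T2,W4)→returned(W4,T2) ✗  (F1,T3,W1)→returned(W1,T3) ✓  (F1,T3,W4)→returned(W4,T3) ✗  (F1,T3,W5)→returned(W5,T3) ✗  (F2,T1,W2)→returned(W2,T1) ✗  (F2,T2,W1)→returned(W1,T2) ✓  (F2,T2,W4)→returned(W4,T2) ✗  (F2,T3,W2)→returned(W2,T3) ✓  (F2,T4,W4)→returned(W4,T4) ✓  (F3,T2,W2)→returned(W2,T2) ✗  (F3,T3,W4)→returned(W4,T3) ✗  (F3,T4,W1)→returned(W1,T4) ✓  (F3,T4,W3)→returned(W3,T4) ✓
Counterexamples (restrictor triples failing the scope): 7.

7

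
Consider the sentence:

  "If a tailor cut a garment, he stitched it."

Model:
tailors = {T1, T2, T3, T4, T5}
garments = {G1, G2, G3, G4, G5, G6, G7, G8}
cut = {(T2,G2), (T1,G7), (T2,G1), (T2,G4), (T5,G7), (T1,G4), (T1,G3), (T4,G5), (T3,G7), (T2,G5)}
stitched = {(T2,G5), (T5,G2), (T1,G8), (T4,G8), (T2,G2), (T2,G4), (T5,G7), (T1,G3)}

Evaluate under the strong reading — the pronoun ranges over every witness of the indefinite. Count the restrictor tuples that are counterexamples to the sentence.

"it" takes "a garment" as antecedent — a donkey pronoun bound across the clause boundary.
Strong reading: for every (t,g) with cut(t,g), stitched(t,g).
Restrictor pairs: (T1,G3) ✓  (T1,G4) ✗  (T1,G7) ✗  (T2,G1) ✗  (T2,G2) ✓  (T2,G4) ✓  (T2,G5) ✓  (T3,G7) ✗  (T4,G5) ✗  (T5,G7) ✓
Counterexamples (restrictor pairs failing the scope): 5.

5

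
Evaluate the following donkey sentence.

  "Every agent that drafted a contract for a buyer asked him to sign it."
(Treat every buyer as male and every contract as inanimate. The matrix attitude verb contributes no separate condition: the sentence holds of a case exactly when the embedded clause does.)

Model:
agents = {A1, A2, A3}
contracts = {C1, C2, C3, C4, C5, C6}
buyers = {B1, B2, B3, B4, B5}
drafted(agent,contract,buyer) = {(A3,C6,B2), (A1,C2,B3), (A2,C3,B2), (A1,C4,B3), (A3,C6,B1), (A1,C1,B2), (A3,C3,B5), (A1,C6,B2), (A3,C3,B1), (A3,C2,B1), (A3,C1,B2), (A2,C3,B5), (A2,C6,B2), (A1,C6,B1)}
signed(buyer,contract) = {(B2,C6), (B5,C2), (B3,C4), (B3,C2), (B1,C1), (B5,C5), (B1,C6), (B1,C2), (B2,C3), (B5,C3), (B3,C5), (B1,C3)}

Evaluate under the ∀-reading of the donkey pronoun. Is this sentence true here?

"him" takes "a buyer" as antecedent and "it" takes "a contract"; both are donkey pronouns co-varying with the restrictor.
Strong reading: for every (a,c,b) with drafted(a,c,b), signed(b,c).
Restrictor triples: (A1,C1,B2)→signed(B2,C1) ✗  (A1,C2,B3)→signed(B3,C2) ✓  (A1,C4,B3)→signed(B3,C4) ✓  (A1,C6,B1)→signed(B1,C6) ✓  (A1,C6,B2)→signed(B2,C6) ✓  (A2,C3,B2)→signed(B2,C3) ✓  (A2,C3,B5)→signed(B5,C3) ✓  (A2,C6,B2)→signed(B2,C6) ✓  (A3,C1,B2)→signed(B2,C1) ✗  (A3,C2,B1)→signed(B1,C2) ✓  (A3,C3,B1)→signed(B1,C3) ✓  (A3,C3,B5)→signed(B5,C3) ✓  (A3,C6,B1)→signed(B1,C6) ✓  (A3,C6,B2)→signed(B2,C6) ✓
Counterexample: (A1,C1,B2) — signed(B2,C1) does not hold.

False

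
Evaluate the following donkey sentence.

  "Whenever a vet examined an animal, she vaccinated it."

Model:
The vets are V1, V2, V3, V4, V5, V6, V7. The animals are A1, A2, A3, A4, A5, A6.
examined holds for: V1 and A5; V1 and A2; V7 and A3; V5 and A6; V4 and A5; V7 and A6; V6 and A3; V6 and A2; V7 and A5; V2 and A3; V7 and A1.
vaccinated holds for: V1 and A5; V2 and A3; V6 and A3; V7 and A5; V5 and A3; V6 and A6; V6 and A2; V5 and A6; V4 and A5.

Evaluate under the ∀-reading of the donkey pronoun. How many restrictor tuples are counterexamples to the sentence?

4

"it" takes "an animal" as antecedent — a donkey pronoun bound across the clause boundary.
Strong reading: for every (v,a) with examined(v,a), vaccinated(v,a).
Restrictor pairs: (V1,A2) ✗  (V1,A5) ✓  (V2,A3) ✓  (V4,A5) ✓  (V5,A6) ✓  (V6,A2) ✓  (V6,A3) ✓  (V7,A1) ✗  (V7,A3) ✗  (V7,A5) ✓  (V7,A6) ✗
Counterexamples (restrictor pairs failing the scope): 4.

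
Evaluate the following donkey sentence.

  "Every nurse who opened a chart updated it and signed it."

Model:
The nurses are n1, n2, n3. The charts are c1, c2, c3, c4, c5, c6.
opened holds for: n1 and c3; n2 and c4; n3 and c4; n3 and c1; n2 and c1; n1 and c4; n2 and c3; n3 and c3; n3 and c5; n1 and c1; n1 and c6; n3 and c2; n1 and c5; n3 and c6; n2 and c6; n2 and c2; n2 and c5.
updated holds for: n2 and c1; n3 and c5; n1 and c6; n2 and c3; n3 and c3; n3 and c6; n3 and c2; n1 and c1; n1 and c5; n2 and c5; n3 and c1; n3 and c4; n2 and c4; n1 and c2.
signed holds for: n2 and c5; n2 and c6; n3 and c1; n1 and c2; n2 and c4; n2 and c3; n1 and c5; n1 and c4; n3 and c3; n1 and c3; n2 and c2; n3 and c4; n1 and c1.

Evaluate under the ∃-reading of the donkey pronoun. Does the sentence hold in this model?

True

"it" takes "a chart" as antecedent — a donkey pronoun bound across the clause boundary.
Weak reading: every nurse n with some opened-chart has at least one opened-chart c such that updated(n,c) ∧ signed(n,c).
Per nurse: n1:✓  n2:✓  n3:✓
Every nurse in the restrictor has a witness.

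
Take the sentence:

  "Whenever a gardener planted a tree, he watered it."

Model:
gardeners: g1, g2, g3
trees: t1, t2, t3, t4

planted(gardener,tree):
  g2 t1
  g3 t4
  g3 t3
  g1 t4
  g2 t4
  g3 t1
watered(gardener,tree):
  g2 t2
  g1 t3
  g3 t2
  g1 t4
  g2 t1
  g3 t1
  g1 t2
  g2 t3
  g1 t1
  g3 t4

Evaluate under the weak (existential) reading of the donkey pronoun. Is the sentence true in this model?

True

"it" takes "a tree" as antecedent — a donkey pronoun bound across the clause boundary.
Weak reading: every gardener g with some planted-tree has at least one planted-tree t such that watered(g,t).
Per gardener: g1:✓  g2:✓  g3:✓
Every gardener in the restrictor has a witness.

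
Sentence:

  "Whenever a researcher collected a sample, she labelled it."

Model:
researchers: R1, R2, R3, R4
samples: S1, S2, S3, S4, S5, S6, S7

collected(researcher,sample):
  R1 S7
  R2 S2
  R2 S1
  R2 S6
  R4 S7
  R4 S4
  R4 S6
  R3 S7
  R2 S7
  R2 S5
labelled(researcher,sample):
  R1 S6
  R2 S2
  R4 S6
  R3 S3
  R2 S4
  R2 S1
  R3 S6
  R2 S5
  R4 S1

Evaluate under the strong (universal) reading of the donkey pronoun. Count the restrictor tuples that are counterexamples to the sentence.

"it" takes "a sample" as antecedent — a donkey pronoun bound across the clause boundary.
Strong reading: for every (r,s) with collected(r,s), labelled(r,s).
Restrictor pairs: (R1,S7) ✗  (R2,S1) ✓  (R2,S2) ✓  (R2,S5) ✓  (R2,S6) ✗  (R2,S7) ✗  (R3,S7) ✗  (R4,S4) ✗  (R4,S6) ✓  (R4,S7) ✗
Counterexamples (restrictor pairs failing the scope): 6.

6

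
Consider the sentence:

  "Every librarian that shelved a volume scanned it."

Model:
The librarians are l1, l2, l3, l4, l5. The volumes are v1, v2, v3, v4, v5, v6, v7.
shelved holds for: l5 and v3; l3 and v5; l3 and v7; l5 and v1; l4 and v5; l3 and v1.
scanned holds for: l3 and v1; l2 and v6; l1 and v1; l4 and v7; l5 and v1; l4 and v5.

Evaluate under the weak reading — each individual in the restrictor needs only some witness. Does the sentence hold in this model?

True

"it" takes "a volume" as antecedent — a donkey pronoun bound across the clause boundary.
Weak reading: every librarian l with some shelved-volume has at least one shelved-volume v such that scanned(l,v).
Per librarian: l3:✓  l4:✓  l5:✓
Every librarian in the restrictor has a witness.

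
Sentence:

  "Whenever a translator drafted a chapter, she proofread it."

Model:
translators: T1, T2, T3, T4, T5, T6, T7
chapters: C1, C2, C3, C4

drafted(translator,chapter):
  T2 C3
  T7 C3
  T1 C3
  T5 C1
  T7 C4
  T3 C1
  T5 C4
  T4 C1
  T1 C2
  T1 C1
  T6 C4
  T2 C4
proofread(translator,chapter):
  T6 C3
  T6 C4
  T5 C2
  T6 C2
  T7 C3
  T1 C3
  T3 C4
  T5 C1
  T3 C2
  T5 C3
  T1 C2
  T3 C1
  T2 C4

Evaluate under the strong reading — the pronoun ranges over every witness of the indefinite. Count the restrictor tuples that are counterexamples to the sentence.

5

"it" takes "a chapter" as antecedent — a donkey pronoun bound across the clause boundary.
Strong reading: for every (t,c) with drafted(t,c), proofread(t,c).
Restrictor pairs: (T1,C1) ✗  (T1,C2) ✓  (T1,C3) ✓  (T2,C3) ✗  (T2,C4) ✓  (T3,C1) ✓  (T4,C1) ✗  (T5,C1) ✓  (T5,C4) ✗  (T6,C4) ✓  (T7,C3) ✓  (T7,C4) ✗
Counterexamples (restrictor pairs failing the scope): 5.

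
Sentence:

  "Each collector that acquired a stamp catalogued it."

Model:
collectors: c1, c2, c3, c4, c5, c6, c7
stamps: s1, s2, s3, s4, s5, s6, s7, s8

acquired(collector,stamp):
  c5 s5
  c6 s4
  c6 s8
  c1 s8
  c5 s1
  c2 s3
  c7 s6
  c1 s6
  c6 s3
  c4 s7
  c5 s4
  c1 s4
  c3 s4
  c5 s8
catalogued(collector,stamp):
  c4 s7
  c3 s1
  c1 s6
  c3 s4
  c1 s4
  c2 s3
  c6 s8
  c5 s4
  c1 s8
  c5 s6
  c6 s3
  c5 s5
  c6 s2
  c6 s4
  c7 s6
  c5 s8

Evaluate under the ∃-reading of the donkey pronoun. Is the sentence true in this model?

True

"it" takes "a stamp" as antecedent — a donkey pronoun bound across the clause boundary.
Weak reading: every collector c with some acquired-stamp has at least one acquired-stamp s such that catalogued(c,s).
Per collector: c1:✓  c2:✓  c3:✓  c4:✓  c5:✓  c6:✓  c7:✓
Every collector in the restrictor has a witness.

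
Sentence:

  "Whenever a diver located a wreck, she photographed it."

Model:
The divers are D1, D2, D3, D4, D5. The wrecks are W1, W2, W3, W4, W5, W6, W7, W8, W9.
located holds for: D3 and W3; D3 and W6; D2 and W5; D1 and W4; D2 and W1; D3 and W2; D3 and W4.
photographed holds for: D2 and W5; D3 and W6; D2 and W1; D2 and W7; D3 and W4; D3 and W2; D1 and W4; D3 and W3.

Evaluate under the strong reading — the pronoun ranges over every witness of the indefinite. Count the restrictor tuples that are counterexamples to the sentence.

"it" takes "a wreck" as antecedent — a donkey pronoun bound across the clause boundary.
Strong reading: for every (d,w) with located(d,w), photographed(d,w).
Restrictor pairs: (D1,W4) ✓  (D2,W1) ✓  (D2,W5) ✓  (D3,W2) ✓  (D3,W3) ✓  (D3,W4) ✓  (D3,W6) ✓
Counterexamples (restrictor pairs failing the scope): 0.

0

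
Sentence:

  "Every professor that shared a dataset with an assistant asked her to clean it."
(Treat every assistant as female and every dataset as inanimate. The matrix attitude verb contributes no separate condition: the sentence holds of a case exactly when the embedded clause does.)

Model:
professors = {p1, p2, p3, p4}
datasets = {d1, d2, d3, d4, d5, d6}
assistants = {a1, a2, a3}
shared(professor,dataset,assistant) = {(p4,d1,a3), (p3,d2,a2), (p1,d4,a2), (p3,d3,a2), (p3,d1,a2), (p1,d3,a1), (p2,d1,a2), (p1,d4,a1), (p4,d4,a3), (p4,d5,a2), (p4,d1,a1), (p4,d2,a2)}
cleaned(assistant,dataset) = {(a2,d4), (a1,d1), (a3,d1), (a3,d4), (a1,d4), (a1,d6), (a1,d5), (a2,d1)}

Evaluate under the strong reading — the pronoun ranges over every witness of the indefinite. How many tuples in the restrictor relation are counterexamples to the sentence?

5

"her" takes "an assistant" as antecedent and "it" takes "a dataset"; both are donkey pronouns co-varying with the restrictor.
Strong reading: for every (p,d,a) with shared(p,d,a), cleaned(a,d).
Restrictor triples: (p1,d3,a1)→cleaned(a1,d3) ✗  (p1,d4,a1)→cleaned(a1,d4) ✓  (p1,d4,a2)→cleaned(a2,d4) ✓  (p2,d1,a2)→cleaned(a2,d1) ✓  (p3,d1,a2)→cleaned(a2,d1) ✓  (p3,d2,a2)→cleaned(a2,d2) ✗  (p3,d3,a2)→cleaned(a2,d3) ✗  (p4,d1,a1)→cleaned(a1,d1) ✓  (p4,d1,a3)→cleaned(a3,d1) ✓  (p4,d2,a2)→cleaned(a2,d2) ✗  (p4,d4,a3)→cleaned(a3,d4) ✓  (p4,d5,a2)→cleaned(a2,d5) ✗
Counterexamples (restrictor triples failing the scope): 5.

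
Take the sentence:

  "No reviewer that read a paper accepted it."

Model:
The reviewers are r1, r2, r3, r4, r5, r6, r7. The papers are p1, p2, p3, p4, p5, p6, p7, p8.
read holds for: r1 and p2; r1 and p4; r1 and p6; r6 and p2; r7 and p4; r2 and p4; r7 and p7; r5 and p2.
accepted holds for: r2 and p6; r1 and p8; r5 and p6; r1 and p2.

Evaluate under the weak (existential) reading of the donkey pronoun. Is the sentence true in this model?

"it" takes "a paper" as antecedent — a donkey pronoun bound across the clause boundary.
Truth condition: for no (r,p) with read(r,p) does accepted(r,p) hold.
Restrictor pairs — does the scope hold? (r1,p2):holds  (r1,p4):fails  (r1,p6):fails  (r2,p4):fails  (r5,p2):fails  (r6,p2):fails  (r7,p4):fails  (r7,p7):fails
Scope holds for 1 pair(s), so the sentence is false.

False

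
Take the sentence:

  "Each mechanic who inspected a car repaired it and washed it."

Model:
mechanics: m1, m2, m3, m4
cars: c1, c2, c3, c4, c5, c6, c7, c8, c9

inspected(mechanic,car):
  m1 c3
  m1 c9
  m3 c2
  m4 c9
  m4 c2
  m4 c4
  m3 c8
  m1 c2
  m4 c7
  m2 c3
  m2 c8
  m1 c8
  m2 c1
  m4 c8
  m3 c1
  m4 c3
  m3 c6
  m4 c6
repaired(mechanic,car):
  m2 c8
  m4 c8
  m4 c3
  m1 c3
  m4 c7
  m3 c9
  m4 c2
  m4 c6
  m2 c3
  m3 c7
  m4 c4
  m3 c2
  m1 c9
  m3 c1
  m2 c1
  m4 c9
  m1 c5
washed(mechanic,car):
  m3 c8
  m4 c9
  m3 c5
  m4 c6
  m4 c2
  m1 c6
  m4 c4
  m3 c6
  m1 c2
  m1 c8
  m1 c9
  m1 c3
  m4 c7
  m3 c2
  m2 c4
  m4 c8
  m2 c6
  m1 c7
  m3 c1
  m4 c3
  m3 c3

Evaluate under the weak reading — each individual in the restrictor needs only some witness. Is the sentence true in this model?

"it" takes "a car" as antecedent — a donkey pronoun bound across the clause boundary.
Weak reading: every mechanic m with some inspected-car has at least one inspected-car c such that repaired(m,c) ∧ washed(m,c).
Per mechanic: m1:✓  m2:✗  m3:✓  m4:✓
m2 has no witness among its inspected-cars.

False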